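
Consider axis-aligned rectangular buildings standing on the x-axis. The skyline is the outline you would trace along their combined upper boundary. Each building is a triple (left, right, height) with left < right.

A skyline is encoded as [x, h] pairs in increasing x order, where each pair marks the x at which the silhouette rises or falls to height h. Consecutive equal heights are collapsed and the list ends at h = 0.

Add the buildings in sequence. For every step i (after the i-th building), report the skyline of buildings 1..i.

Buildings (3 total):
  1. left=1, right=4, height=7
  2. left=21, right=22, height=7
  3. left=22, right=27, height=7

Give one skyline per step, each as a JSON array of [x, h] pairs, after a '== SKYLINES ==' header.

== SKYLINES ==
[[1,7],[4,0]]
[[1,7],[4,0],[21,7],[22,0]]
[[1,7],[4,0],[21,7],[27,0]]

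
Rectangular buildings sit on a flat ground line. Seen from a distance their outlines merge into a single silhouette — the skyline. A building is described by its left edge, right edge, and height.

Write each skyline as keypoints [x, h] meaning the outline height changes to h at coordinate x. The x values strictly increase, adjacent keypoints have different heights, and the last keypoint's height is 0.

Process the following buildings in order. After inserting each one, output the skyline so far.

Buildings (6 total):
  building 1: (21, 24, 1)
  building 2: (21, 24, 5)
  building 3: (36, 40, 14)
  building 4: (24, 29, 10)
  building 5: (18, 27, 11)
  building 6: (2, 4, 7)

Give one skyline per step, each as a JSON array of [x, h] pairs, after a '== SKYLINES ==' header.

== SKYLINES ==
[[21,1],[24,0]]
[[21,5],[24,0]]
[[21,5],[24,0],[36,14],[40,0]]
[[21,5],[24,10],[29,0],[36,14],[40,0]]
[[18,11],[27,10],[29,0],[36,14],[40,0]]
[[2,7],[4,0],[18,11],[27,10],[29,0],[36,14],[40,0]]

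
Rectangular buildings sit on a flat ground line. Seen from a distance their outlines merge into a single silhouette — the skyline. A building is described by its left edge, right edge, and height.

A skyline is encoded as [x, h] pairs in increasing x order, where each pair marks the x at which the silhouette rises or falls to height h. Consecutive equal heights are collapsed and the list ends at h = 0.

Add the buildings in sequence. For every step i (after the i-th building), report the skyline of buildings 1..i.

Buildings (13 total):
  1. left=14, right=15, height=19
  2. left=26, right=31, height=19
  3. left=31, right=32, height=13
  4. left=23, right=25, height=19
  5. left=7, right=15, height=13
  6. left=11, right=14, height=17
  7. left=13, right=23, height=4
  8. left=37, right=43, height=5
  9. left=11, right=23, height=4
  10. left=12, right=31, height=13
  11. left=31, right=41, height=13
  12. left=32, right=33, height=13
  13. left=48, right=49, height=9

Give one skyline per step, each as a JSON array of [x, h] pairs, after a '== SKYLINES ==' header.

== SKYLINES ==
[[14,19],[15,0]]
[[14,19],[15,0],[26,19],[31,0]]
[[14,19],[15,0],[26,19],[31,13],[32,0]]
[[14,19],[15,0],[23,19],[25,0],[26,19],[31,13],[32,0]]
[[7,13],[14,19],[15,0],[23,19],[25,0],[26,19],[31,13],[32,0]]
[[7,13],[11,17],[14,19],[15,0],[23,19],[25,0],[26,19],[31,13],[32,0]]
[[7,13],[11,17],[14,19],[15,4],[23,19],[25,0],[26,19],[31,13],[32,0]]
[[7,13],[11,17],[14,19],[15,4],[23,19],[25,0],[26,19],[31,13],[32,0],[37,5],[43,0]]
[[7,13],[11,17],[14,19],[15,4],[23,19],[25,0],[26,19],[31,13],[32,0],[37,5],[43,0]]
[[7,13],[11,17],[14,19],[15,13],[23,19],[25,13],[26,19],[31,13],[32,0],[37,5],[43,0]]
[[7,13],[11,17],[14,19],[15,13],[23,19],[25,13],[26,19],[31,13],[41,5],[43,0]]
[[7,13],[11,17],[14,19],[15,13],[23,19],[25,13],[26,19],[31,13],[41,5],[43,0]]
[[7,13],[11,17],[14,19],[15,13],[23,19],[25,13],[26,19],[31,13],[41,5],[43,0],[48,9],[49,0]]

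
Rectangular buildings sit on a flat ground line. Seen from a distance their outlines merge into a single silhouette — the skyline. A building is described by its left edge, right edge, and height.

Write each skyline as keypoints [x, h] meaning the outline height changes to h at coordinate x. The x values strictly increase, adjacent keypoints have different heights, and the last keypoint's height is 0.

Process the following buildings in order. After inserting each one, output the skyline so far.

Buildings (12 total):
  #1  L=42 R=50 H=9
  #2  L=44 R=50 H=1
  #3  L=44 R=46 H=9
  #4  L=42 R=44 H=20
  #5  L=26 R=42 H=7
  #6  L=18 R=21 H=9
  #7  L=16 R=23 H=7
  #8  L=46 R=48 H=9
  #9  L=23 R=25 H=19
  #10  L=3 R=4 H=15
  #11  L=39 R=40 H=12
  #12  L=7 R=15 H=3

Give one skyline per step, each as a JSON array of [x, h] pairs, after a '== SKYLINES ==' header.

== SKYLINES ==
[[42,9],[50,0]]
[[42,9],[50,0]]
[[42,9],[50,0]]
[[42,20],[44,9],[50,0]]
[[26,7],[42,20],[44,9],[50,0]]
[[18,9],[21,0],[26,7],[42,20],[44,9],[50,0]]
[[16,7],[18,9],[21,7],[23,0],[26,7],[42,20],[44,9],[50,0]]
[[16,7],[18,9],[21,7],[23,0],[26,7],[42,20],[44,9],[50,0]]
[[16,7],[18,9],[21,7],[23,19],[25,0],[26,7],[42,20],[44,9],[50,0]]
[[3,15],[4,0],[16,7],[18,9],[21,7],[23,19],[25,0],[26,7],[42,20],[44,9],[50,0]]
[[3,15],[4,0],[16,7],[18,9],[21,7],[23,19],[25,0],[26,7],[39,12],[40,7],[42,20],[44,9],[50,0]]
[[3,15],[4,0],[7,3],[15,0],[16,7],[18,9],[21,7],[23,19],[25,0],[26,7],[39,12],[40,7],[42,20],[44,9],[50,0]]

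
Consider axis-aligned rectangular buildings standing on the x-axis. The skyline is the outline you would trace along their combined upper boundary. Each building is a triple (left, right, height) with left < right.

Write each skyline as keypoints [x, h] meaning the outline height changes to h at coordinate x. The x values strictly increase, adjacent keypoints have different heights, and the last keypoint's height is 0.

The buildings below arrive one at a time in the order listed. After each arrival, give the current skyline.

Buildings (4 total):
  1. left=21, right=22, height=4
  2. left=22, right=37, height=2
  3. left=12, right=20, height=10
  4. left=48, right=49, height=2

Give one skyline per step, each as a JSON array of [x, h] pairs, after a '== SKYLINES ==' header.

== SKYLINES ==
[[21,4],[22,0]]
[[21,4],[22,2],[37,0]]
[[12,10],[20,0],[21,4],[22,2],[37,0]]
[[12,10],[20,0],[21,4],[22,2],[37,0],[48,2],[49,0]]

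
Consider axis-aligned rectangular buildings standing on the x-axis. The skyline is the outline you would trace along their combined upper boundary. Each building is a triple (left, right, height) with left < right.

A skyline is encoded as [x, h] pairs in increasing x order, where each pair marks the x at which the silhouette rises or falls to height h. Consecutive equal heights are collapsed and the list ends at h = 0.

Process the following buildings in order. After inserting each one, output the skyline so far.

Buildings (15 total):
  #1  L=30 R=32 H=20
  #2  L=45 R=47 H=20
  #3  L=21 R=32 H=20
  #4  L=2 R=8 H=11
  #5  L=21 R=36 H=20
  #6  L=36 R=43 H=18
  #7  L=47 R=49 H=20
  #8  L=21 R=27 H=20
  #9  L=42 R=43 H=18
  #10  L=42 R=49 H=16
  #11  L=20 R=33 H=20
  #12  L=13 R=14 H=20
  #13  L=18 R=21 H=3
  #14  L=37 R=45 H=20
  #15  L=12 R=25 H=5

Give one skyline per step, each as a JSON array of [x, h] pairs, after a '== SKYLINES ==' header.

== SKYLINES ==
[[30,20],[32,0]]
[[30,20],[32,0],[45,20],[47,0]]
[[21,20],[32,0],[45,20],[47,0]]
[[2,11],[8,0],[21,20],[32,0],[45,20],[47,0]]
[[2,11],[8,0],[21,20],[36,0],[45,20],[47,0]]
[[2,11],[8,0],[21,20],[36,18],[43,0],[45,20],[47,0]]
[[2,11],[8,0],[21,20],[36,18],[43,0],[45,20],[49,0]]
[[2,11],[8,0],[21,20],[36,18],[43,0],[45,20],[49,0]]
[[2,11],[8,0],[21,20],[36,18],[43,0],[45,20],[49,0]]
[[2,11],[8,0],[21,20],[36,18],[43,16],[45,20],[49,0]]
[[2,11],[8,0],[20,20],[36,18],[43,16],[45,20],[49,0]]
[[2,11],[8,0],[13,20],[14,0],[20,20],[36,18],[43,16],[45,20],[49,0]]
[[2,11],[8,0],[13,20],[14,0],[18,3],[20,20],[36,18],[43,16],[45,20],[49,0]]
[[2,11],[8,0],[13,20],[14,0],[18,3],[20,20],[36,18],[37,20],[49,0]]
[[2,11],[8,0],[12,5],[13,20],[14,5],[20,20],[36,18],[37,20],[49,0]]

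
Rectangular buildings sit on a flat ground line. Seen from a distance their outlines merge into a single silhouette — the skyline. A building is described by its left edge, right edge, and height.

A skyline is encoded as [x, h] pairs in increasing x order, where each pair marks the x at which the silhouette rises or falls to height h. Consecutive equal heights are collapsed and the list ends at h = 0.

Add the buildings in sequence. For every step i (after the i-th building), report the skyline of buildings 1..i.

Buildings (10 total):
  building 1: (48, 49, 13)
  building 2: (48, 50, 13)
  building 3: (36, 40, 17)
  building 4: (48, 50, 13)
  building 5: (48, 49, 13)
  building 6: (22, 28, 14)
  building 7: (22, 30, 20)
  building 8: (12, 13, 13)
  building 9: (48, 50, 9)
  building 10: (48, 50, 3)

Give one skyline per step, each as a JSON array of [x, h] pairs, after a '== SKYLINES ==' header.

== SKYLINES ==
[[48,13],[49,0]]
[[48,13],[50,0]]
[[36,17],[40,0],[48,13],[50,0]]
[[36,17],[40,0],[48,13],[50,0]]
[[36,17],[40,0],[48,13],[50,0]]
[[22,14],[28,0],[36,17],[40,0],[48,13],[50,0]]
[[22,20],[30,0],[36,17],[40,0],[48,13],[50,0]]
[[12,13],[13,0],[22,20],[30,0],[36,17],[40,0],[48,13],[50,0]]
[[12,13],[13,0],[22,20],[30,0],[36,17],[40,0],[48,13],[50,0]]
[[12,13],[13,0],[22,20],[30,0],[36,17],[40,0],[48,13],[50,0]]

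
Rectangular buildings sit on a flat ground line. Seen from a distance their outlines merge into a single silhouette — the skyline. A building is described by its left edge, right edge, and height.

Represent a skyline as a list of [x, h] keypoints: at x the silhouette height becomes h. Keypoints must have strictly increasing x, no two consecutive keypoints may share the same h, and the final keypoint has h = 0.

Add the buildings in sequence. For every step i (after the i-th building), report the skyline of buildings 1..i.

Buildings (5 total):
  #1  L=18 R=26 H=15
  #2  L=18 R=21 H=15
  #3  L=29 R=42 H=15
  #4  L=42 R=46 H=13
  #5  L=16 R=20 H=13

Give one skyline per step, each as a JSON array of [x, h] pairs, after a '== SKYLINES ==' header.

== SKYLINES ==
[[18,15],[26,0]]
[[18,15],[26,0]]
[[18,15],[26,0],[29,15],[42,0]]
[[18,15],[26,0],[29,15],[42,13],[46,0]]
[[16,13],[18,15],[26,0],[29,15],[42,13],[46,0]]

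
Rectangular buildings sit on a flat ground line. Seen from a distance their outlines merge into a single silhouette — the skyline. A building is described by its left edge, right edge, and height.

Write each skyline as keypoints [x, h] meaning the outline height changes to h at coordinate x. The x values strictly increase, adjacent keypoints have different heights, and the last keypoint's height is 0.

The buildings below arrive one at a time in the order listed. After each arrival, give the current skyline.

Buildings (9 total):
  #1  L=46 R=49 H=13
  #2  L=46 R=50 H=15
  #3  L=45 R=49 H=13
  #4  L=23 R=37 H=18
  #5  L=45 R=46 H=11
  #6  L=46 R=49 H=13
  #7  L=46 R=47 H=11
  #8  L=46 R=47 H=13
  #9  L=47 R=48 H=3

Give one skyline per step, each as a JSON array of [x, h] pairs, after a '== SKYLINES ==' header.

== SKYLINES ==
[[46,13],[49,0]]
[[46,15],[50,0]]
[[45,13],[46,15],[50,0]]
[[23,18],[37,0],[45,13],[46,15],[50,0]]
[[23,18],[37,0],[45,13],[46,15],[50,0]]
[[23,18],[37,0],[45,13],[46,15],[50,0]]
[[23,18],[37,0],[45,13],[46,15],[50,0]]
[[23,18],[37,0],[45,13],[46,15],[50,0]]
[[23,18],[37,0],[45,13],[46,15],[50,0]]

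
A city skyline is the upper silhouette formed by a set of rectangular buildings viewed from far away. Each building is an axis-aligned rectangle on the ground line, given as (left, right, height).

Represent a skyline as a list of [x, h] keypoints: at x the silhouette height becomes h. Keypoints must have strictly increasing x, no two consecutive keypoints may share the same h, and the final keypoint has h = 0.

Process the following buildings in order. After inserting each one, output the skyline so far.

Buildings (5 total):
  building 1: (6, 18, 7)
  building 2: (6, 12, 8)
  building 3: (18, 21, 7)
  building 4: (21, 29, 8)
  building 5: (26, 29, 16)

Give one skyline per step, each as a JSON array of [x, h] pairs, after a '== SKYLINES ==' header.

== SKYLINES ==
[[6,7],[18,0]]
[[6,8],[12,7],[18,0]]
[[6,8],[12,7],[21,0]]
[[6,8],[12,7],[21,8],[29,0]]
[[6,8],[12,7],[21,8],[26,16],[29,0]]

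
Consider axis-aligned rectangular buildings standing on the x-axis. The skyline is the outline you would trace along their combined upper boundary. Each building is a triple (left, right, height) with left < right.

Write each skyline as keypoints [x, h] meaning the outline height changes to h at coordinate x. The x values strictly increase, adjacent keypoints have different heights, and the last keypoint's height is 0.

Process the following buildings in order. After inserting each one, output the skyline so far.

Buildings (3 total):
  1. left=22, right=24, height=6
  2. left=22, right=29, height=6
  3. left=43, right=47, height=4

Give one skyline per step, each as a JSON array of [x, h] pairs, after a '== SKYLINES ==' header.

== SKYLINES ==
[[22,6],[24,0]]
[[22,6],[29,0]]
[[22,6],[29,0],[43,4],[47,0]]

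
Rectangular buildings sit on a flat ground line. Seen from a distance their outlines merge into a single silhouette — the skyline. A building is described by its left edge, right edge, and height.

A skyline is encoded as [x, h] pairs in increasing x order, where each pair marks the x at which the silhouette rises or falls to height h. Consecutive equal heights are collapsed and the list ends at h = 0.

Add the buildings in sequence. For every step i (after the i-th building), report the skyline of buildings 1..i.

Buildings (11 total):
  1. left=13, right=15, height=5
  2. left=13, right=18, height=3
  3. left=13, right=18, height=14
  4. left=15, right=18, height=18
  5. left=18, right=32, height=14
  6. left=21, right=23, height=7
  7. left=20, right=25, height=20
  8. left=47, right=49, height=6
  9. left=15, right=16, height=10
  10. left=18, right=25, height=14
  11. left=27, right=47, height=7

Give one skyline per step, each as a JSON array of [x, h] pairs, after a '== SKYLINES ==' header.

== SKYLINES ==
[[13,5],[15,0]]
[[13,5],[15,3],[18,0]]
[[13,14],[18,0]]
[[13,14],[15,18],[18,0]]
[[13,14],[15,18],[18,14],[32,0]]
[[13,14],[15,18],[18,14],[32,0]]
[[13,14],[15,18],[18,14],[20,20],[25,14],[32,0]]
[[13,14],[15,18],[18,14],[20,20],[25,14],[32,0],[47,6],[49,0]]
[[13,14],[15,18],[18,14],[20,20],[25,14],[32,0],[47,6],[49,0]]
[[13,14],[15,18],[18,14],[20,20],[25,14],[32,0],[47,6],[49,0]]
[[13,14],[15,18],[18,14],[20,20],[25,14],[32,7],[47,6],[49,0]]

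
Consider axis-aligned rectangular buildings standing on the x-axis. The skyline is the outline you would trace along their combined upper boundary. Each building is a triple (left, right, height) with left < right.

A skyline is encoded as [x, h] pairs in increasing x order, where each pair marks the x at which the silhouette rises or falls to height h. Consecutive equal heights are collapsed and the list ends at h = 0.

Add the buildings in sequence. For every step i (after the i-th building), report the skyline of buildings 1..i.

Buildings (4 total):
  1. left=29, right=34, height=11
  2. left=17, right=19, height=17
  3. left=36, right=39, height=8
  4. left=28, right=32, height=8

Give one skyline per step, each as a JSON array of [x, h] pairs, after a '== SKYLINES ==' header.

== SKYLINES ==
[[29,11],[34,0]]
[[17,17],[19,0],[29,11],[34,0]]
[[17,17],[19,0],[29,11],[34,0],[36,8],[39,0]]
[[17,17],[19,0],[28,8],[29,11],[34,0],[36,8],[39,0]]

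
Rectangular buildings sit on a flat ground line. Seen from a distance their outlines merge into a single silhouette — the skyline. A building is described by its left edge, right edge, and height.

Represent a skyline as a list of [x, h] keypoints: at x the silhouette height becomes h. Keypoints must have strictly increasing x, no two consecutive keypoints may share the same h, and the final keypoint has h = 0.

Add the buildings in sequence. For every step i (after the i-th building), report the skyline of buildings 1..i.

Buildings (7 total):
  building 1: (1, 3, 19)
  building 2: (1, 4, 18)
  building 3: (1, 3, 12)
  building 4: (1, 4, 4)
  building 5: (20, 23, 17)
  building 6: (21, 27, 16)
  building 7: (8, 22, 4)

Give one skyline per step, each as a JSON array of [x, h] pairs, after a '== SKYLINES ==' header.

== SKYLINES ==
[[1,19],[3,0]]
[[1,19],[3,18],[4,0]]
[[1,19],[3,18],[4,0]]
[[1,19],[3,18],[4,0]]
[[1,19],[3,18],[4,0],[20,17],[23,0]]
[[1,19],[3,18],[4,0],[20,17],[23,16],[27,0]]
[[1,19],[3,18],[4,0],[8,4],[20,17],[23,16],[27,0]]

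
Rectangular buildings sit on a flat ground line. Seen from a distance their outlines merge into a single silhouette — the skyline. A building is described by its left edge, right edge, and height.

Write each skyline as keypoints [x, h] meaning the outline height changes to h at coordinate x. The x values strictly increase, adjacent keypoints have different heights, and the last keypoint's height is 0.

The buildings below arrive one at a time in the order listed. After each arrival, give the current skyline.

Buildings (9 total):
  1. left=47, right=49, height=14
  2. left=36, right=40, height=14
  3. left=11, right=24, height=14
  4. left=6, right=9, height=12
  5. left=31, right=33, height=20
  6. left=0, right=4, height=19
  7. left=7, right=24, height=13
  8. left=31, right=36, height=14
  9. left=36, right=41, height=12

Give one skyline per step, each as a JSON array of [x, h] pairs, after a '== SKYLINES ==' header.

== SKYLINES ==
[[47,14],[49,0]]
[[36,14],[40,0],[47,14],[49,0]]
[[11,14],[24,0],[36,14],[40,0],[47,14],[49,0]]
[[6,12],[9,0],[11,14],[24,0],[36,14],[40,0],[47,14],[49,0]]
[[6,12],[9,0],[11,14],[24,0],[31,20],[33,0],[36,14],[40,0],[47,14],[49,0]]
[[0,19],[4,0],[6,12],[9,0],[11,14],[24,0],[31,20],[33,0],[36,14],[40,0],[47,14],[49,0]]
[[0,19],[4,0],[6,12],[7,13],[11,14],[24,0],[31,20],[33,0],[36,14],[40,0],[47,14],[49,0]]
[[0,19],[4,0],[6,12],[7,13],[11,14],[24,0],[31,20],[33,14],[40,0],[47,14],[49,0]]
[[0,19],[4,0],[6,12],[7,13],[11,14],[24,0],[31,20],[33,14],[40,12],[41,0],[47,14],[49,0]]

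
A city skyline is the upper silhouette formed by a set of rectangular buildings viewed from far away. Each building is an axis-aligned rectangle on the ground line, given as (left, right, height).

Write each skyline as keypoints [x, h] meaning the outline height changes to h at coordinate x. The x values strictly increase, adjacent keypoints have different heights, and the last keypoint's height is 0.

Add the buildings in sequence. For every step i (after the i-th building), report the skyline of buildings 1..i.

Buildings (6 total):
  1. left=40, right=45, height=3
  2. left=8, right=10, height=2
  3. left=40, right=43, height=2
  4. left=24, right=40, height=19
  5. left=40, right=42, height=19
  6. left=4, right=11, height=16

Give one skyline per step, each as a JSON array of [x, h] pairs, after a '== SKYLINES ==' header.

== SKYLINES ==
[[40,3],[45,0]]
[[8,2],[10,0],[40,3],[45,0]]
[[8,2],[10,0],[40,3],[45,0]]
[[8,2],[10,0],[24,19],[40,3],[45,0]]
[[8,2],[10,0],[24,19],[42,3],[45,0]]
[[4,16],[11,0],[24,19],[42,3],[45,0]]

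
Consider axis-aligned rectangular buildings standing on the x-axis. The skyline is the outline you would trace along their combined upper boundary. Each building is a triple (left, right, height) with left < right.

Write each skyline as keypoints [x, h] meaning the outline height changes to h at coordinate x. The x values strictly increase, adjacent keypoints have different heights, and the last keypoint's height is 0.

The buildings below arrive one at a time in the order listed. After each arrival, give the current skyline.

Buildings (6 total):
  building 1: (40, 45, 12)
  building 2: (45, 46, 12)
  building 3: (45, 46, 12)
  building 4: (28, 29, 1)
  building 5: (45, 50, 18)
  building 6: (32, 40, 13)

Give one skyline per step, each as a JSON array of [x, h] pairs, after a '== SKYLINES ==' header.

== SKYLINES ==
[[40,12],[45,0]]
[[40,12],[46,0]]
[[40,12],[46,0]]
[[28,1],[29,0],[40,12],[46,0]]
[[28,1],[29,0],[40,12],[45,18],[50,0]]
[[28,1],[29,0],[32,13],[40,12],[45,18],[50,0]]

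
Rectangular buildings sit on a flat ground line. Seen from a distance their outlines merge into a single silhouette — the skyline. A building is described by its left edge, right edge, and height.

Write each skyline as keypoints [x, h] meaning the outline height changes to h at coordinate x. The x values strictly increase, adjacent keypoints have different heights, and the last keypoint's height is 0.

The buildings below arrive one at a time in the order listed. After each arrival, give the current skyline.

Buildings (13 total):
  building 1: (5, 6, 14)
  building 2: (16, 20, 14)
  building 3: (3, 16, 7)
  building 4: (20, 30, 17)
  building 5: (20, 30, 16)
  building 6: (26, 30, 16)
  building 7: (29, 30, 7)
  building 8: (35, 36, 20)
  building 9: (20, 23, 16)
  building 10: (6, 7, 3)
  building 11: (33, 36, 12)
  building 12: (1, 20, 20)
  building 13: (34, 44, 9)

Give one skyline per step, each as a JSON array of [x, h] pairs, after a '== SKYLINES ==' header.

== SKYLINES ==
[[5,14],[6,0]]
[[5,14],[6,0],[16,14],[20,0]]
[[3,7],[5,14],[6,7],[16,14],[20,0]]
[[3,7],[5,14],[6,7],[16,14],[20,17],[30,0]]
[[3,7],[5,14],[6,7],[16,14],[20,17],[30,0]]
[[3,7],[5,14],[6,7],[16,14],[20,17],[30,0]]
[[3,7],[5,14],[6,7],[16,14],[20,17],[30,0]]
[[3,7],[5,14],[6,7],[16,14],[20,17],[30,0],[35,20],[36,0]]
[[3,7],[5,14],[6,7],[16,14],[20,17],[30,0],[35,20],[36,0]]
[[3,7],[5,14],[6,7],[16,14],[20,17],[30,0],[35,20],[36,0]]
[[3,7],[5,14],[6,7],[16,14],[20,17],[30,0],[33,12],[35,20],[36,0]]
[[1,20],[20,17],[30,0],[33,12],[35,20],[36,0]]
[[1,20],[20,17],[30,0],[33,12],[35,20],[36,9],[44,0]]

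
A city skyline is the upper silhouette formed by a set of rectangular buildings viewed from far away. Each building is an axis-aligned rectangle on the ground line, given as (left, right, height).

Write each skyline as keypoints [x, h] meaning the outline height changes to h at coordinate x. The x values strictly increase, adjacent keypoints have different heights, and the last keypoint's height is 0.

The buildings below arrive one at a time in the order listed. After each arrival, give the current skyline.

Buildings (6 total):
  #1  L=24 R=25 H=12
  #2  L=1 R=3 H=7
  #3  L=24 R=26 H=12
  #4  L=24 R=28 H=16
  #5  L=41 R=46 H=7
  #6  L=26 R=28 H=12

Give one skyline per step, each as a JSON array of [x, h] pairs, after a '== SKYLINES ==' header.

== SKYLINES ==
[[24,12],[25,0]]
[[1,7],[3,0],[24,12],[25,0]]
[[1,7],[3,0],[24,12],[26,0]]
[[1,7],[3,0],[24,16],[28,0]]
[[1,7],[3,0],[24,16],[28,0],[41,7],[46,0]]
[[1,7],[3,0],[24,16],[28,0],[41,7],[46,0]]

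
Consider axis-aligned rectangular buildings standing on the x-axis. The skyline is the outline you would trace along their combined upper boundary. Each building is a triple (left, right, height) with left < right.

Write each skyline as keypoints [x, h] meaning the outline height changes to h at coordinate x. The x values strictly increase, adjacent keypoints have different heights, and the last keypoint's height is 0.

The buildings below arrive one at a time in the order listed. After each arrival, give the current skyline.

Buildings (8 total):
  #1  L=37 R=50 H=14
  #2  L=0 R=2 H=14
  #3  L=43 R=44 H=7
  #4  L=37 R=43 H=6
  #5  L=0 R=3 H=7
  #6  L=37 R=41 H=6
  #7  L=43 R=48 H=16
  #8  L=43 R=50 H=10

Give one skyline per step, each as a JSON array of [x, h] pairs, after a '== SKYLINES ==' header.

== SKYLINES ==
[[37,14],[50,0]]
[[0,14],[2,0],[37,14],[50,0]]
[[0,14],[2,0],[37,14],[50,0]]
[[0,14],[2,0],[37,14],[50,0]]
[[0,14],[2,7],[3,0],[37,14],[50,0]]
[[0,14],[2,7],[3,0],[37,14],[50,0]]
[[0,14],[2,7],[3,0],[37,14],[43,16],[48,14],[50,0]]
[[0,14],[2,7],[3,0],[37,14],[43,16],[48,14],[50,0]]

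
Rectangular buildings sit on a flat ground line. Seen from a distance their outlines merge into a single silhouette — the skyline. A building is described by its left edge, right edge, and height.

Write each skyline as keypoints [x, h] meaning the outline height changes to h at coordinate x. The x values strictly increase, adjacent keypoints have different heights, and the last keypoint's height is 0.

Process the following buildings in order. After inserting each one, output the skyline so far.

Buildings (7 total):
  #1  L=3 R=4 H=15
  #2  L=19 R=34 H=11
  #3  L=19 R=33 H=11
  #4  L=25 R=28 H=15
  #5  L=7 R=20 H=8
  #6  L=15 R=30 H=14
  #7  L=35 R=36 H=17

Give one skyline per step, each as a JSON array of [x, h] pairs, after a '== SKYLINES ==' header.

== SKYLINES ==
[[3,15],[4,0]]
[[3,15],[4,0],[19,11],[34,0]]
[[3,15],[4,0],[19,11],[34,0]]
[[3,15],[4,0],[19,11],[25,15],[28,11],[34,0]]
[[3,15],[4,0],[7,8],[19,11],[25,15],[28,11],[34,0]]
[[3,15],[4,0],[7,8],[15,14],[25,15],[28,14],[30,11],[34,0]]
[[3,15],[4,0],[7,8],[15,14],[25,15],[28,14],[30,11],[34,0],[35,17],[36,0]]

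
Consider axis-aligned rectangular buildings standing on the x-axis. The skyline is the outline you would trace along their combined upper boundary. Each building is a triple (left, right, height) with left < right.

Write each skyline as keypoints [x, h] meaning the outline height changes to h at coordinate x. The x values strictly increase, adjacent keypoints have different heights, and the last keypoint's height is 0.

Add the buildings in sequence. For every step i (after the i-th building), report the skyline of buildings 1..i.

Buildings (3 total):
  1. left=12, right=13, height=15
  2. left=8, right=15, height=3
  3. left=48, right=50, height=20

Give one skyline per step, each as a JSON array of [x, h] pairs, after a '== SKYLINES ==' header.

== SKYLINES ==
[[12,15],[13,0]]
[[8,3],[12,15],[13,3],[15,0]]
[[8,3],[12,15],[13,3],[15,0],[48,20],[50,0]]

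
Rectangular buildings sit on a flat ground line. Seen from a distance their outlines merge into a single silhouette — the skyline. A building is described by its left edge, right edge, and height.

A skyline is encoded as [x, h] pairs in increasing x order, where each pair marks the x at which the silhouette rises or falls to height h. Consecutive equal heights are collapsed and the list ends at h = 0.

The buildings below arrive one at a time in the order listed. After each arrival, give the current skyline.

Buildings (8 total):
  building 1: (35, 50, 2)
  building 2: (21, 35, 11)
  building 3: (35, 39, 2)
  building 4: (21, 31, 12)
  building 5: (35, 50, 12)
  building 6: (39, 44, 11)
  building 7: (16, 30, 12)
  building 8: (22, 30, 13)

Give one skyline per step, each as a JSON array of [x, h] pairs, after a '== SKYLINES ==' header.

== SKYLINES ==
[[35,2],[50,0]]
[[21,11],[35,2],[50,0]]
[[21,11],[35,2],[50,0]]
[[21,12],[31,11],[35,2],[50,0]]
[[21,12],[31,11],[35,12],[50,0]]
[[21,12],[31,11],[35,12],[50,0]]
[[16,12],[31,11],[35,12],[50,0]]
[[16,12],[22,13],[30,12],[31,11],[35,12],[50,0]]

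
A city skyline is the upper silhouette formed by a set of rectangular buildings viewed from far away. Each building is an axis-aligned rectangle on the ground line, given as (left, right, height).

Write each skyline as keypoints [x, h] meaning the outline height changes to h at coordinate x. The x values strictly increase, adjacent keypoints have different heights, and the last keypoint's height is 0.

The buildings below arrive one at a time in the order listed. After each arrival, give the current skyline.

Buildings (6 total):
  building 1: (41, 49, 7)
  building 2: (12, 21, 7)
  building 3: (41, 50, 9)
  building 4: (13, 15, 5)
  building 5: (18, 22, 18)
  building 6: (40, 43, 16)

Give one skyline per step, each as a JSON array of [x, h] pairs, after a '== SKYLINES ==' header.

== SKYLINES ==
[[41,7],[49,0]]
[[12,7],[21,0],[41,7],[49,0]]
[[12,7],[21,0],[41,9],[50,0]]
[[12,7],[21,0],[41,9],[50,0]]
[[12,7],[18,18],[22,0],[41,9],[50,0]]
[[12,7],[18,18],[22,0],[40,16],[43,9],[50,0]]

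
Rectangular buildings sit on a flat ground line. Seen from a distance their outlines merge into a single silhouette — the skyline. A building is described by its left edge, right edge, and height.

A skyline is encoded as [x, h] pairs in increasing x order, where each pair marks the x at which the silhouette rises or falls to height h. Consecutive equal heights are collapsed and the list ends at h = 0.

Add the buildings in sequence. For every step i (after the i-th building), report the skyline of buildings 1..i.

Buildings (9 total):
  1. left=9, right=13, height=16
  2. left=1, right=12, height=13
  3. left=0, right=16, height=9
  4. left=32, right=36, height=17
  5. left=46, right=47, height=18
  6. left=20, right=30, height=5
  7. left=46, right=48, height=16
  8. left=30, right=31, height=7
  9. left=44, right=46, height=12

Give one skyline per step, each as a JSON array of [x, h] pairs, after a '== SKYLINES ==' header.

== SKYLINES ==
[[9,16],[13,0]]
[[1,13],[9,16],[13,0]]
[[0,9],[1,13],[9,16],[13,9],[16,0]]
[[0,9],[1,13],[9,16],[13,9],[16,0],[32,17],[36,0]]
[[0,9],[1,13],[9,16],[13,9],[16,0],[32,17],[36,0],[46,18],[47,0]]
[[0,9],[1,13],[9,16],[13,9],[16,0],[20,5],[30,0],[32,17],[36,0],[46,18],[47,0]]
[[0,9],[1,13],[9,16],[13,9],[16,0],[20,5],[30,0],[32,17],[36,0],[46,18],[47,16],[48,0]]
[[0,9],[1,13],[9,16],[13,9],[16,0],[20,5],[30,7],[31,0],[32,17],[36,0],[46,18],[47,16],[48,0]]
[[0,9],[1,13],[9,16],[13,9],[16,0],[20,5],[30,7],[31,0],[32,17],[36,0],[44,12],[46,18],[47,16],[48,0]]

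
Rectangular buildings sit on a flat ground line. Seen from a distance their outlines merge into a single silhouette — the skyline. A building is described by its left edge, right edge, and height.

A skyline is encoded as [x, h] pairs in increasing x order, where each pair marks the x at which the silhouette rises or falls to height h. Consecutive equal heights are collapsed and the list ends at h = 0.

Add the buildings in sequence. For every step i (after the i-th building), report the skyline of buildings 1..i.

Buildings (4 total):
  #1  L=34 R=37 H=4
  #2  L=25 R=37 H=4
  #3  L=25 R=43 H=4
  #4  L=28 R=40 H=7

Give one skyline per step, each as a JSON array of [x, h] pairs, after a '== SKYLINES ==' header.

== SKYLINES ==
[[34,4],[37,0]]
[[25,4],[37,0]]
[[25,4],[43,0]]
[[25,4],[28,7],[40,4],[43,0]]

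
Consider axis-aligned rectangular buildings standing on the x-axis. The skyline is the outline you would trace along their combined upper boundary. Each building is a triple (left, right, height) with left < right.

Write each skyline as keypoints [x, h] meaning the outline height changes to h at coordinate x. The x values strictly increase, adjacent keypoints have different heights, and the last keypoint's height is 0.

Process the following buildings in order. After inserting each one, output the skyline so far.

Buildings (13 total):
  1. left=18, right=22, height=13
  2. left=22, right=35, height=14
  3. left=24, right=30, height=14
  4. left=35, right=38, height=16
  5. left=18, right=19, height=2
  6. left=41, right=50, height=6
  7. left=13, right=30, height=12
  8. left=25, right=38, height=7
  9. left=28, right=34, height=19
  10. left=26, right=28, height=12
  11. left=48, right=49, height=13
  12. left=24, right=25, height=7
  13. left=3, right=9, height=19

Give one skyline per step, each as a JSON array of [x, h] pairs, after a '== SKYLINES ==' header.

== SKYLINES ==
[[18,13],[22,0]]
[[18,13],[22,14],[35,0]]
[[18,13],[22,14],[35,0]]
[[18,13],[22,14],[35,16],[38,0]]
[[18,13],[22,14],[35,16],[38,0]]
[[18,13],[22,14],[35,16],[38,0],[41,6],[50,0]]
[[13,12],[18,13],[22,14],[35,16],[38,0],[41,6],[50,0]]
[[13,12],[18,13],[22,14],[35,16],[38,0],[41,6],[50,0]]
[[13,12],[18,13],[22,14],[28,19],[34,14],[35,16],[38,0],[41,6],[50,0]]
[[13,12],[18,13],[22,14],[28,19],[34,14],[35,16],[38,0],[41,6],[50,0]]
[[13,12],[18,13],[22,14],[28,19],[34,14],[35,16],[38,0],[41,6],[48,13],[49,6],[50,0]]
[[13,12],[18,13],[22,14],[28,19],[34,14],[35,16],[38,0],[41,6],[48,13],[49,6],[50,0]]
[[3,19],[9,0],[13,12],[18,13],[22,14],[28,19],[34,14],[35,16],[38,0],[41,6],[48,13],[49,6],[50,0]]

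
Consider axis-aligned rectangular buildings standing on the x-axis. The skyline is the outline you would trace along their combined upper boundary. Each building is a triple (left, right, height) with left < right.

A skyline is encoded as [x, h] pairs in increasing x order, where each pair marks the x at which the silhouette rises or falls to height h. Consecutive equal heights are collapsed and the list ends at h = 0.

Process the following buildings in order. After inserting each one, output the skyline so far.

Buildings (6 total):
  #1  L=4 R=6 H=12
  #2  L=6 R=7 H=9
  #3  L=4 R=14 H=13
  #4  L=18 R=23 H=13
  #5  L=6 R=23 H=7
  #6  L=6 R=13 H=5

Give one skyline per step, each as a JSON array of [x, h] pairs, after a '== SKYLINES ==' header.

== SKYLINES ==
[[4,12],[6,0]]
[[4,12],[6,9],[7,0]]
[[4,13],[14,0]]
[[4,13],[14,0],[18,13],[23,0]]
[[4,13],[14,7],[18,13],[23,0]]
[[4,13],[14,7],[18,13],[23,0]]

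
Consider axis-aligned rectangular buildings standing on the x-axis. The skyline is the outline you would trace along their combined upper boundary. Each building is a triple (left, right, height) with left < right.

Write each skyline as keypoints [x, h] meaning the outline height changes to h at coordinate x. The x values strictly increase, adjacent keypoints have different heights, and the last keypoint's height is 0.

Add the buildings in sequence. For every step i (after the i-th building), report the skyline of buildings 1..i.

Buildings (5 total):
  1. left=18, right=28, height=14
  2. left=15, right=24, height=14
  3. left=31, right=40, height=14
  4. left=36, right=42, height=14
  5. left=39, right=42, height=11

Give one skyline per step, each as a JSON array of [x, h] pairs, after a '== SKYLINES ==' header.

== SKYLINES ==
[[18,14],[28,0]]
[[15,14],[28,0]]
[[15,14],[28,0],[31,14],[40,0]]
[[15,14],[28,0],[31,14],[42,0]]
[[15,14],[28,0],[31,14],[42,0]]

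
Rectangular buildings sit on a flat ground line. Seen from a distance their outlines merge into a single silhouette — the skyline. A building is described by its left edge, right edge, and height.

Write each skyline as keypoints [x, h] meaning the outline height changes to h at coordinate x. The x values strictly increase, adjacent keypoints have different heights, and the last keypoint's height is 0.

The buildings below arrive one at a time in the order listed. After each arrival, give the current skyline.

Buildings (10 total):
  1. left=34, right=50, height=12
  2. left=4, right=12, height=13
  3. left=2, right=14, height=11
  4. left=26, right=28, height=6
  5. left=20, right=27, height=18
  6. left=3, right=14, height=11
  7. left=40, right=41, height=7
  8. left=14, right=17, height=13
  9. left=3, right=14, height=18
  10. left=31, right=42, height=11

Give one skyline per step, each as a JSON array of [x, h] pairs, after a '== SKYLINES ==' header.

== SKYLINES ==
[[34,12],[50,0]]
[[4,13],[12,0],[34,12],[50,0]]
[[2,11],[4,13],[12,11],[14,0],[34,12],[50,0]]
[[2,11],[4,13],[12,11],[14,0],[26,6],[28,0],[34,12],[50,0]]
[[2,11],[4,13],[12,11],[14,0],[20,18],[27,6],[28,0],[34,12],[50,0]]
[[2,11],[4,13],[12,11],[14,0],[20,18],[27,6],[28,0],[34,12],[50,0]]
[[2,11],[4,13],[12,11],[14,0],[20,18],[27,6],[28,0],[34,12],[50,0]]
[[2,11],[4,13],[12,11],[14,13],[17,0],[20,18],[27,6],[28,0],[34,12],[50,0]]
[[2,11],[3,18],[14,13],[17,0],[20,18],[27,6],[28,0],[34,12],[50,0]]
[[2,11],[3,18],[14,13],[17,0],[20,18],[27,6],[28,0],[31,11],[34,12],[50,0]]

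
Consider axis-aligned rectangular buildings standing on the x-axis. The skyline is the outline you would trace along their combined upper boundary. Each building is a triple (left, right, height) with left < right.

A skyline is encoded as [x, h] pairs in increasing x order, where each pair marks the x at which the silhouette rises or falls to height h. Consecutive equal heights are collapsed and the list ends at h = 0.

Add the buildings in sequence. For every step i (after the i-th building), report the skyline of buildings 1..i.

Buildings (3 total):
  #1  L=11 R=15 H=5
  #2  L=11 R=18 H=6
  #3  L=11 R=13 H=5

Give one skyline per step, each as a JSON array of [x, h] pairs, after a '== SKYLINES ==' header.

== SKYLINES ==
[[11,5],[15,0]]
[[11,6],[18,0]]
[[11,6],[18,0]]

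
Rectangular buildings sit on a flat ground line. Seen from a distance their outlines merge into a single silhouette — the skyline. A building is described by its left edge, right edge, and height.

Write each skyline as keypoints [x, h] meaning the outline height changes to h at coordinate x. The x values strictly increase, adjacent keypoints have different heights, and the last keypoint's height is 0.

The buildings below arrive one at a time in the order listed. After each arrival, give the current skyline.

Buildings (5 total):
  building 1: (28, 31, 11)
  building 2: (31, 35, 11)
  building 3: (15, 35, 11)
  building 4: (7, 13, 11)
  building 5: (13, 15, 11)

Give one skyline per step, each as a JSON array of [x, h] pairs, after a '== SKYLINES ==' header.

== SKYLINES ==
[[28,11],[31,0]]
[[28,11],[35,0]]
[[15,11],[35,0]]
[[7,11],[13,0],[15,11],[35,0]]
[[7,11],[35,0]]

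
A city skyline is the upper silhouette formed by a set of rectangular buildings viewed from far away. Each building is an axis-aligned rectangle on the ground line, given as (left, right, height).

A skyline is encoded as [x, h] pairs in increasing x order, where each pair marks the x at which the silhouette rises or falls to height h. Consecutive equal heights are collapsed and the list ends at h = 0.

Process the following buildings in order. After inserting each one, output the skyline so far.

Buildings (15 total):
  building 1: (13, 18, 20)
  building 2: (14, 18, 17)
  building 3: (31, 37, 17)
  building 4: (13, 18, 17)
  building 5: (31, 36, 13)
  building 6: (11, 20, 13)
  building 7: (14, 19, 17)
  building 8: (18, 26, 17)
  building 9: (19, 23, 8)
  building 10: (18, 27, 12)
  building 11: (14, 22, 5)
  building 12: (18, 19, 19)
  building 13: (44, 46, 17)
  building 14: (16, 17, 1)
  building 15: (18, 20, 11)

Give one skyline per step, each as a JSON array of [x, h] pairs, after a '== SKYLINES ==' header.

== SKYLINES ==
[[13,20],[18,0]]
[[13,20],[18,0]]
[[13,20],[18,0],[31,17],[37,0]]
[[13,20],[18,0],[31,17],[37,0]]
[[13,20],[18,0],[31,17],[37,0]]
[[11,13],[13,20],[18,13],[20,0],[31,17],[37,0]]
[[11,13],[13,20],[18,17],[19,13],[20,0],[31,17],[37,0]]
[[11,13],[13,20],[18,17],[26,0],[31,17],[37,0]]
[[11,13],[13,20],[18,17],[26,0],[31,17],[37,0]]
[[11,13],[13,20],[18,17],[26,12],[27,0],[31,17],[37,0]]
[[11,13],[13,20],[18,17],[26,12],[27,0],[31,17],[37,0]]
[[11,13],[13,20],[18,19],[19,17],[26,12],[27,0],[31,17],[37,0]]
[[11,13],[13,20],[18,19],[19,17],[26,12],[27,0],[31,17],[37,0],[44,17],[46,0]]
[[11,13],[13,20],[18,19],[19,17],[26,12],[27,0],[31,17],[37,0],[44,17],[46,0]]
[[11,13],[13,20],[18,19],[19,17],[26,12],[27,0],[31,17],[37,0],[44,17],[46,0]]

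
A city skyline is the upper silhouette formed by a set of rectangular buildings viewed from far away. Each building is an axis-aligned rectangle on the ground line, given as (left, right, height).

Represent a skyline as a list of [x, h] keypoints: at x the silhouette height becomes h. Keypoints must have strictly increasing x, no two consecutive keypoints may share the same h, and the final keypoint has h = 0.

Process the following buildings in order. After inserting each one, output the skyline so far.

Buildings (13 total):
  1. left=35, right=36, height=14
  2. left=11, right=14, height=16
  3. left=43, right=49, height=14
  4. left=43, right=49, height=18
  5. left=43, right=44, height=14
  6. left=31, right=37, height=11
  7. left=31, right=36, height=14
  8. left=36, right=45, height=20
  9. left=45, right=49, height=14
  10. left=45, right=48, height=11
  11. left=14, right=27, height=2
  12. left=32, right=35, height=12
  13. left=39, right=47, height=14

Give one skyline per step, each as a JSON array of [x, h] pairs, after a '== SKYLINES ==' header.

== SKYLINES ==
[[35,14],[36,0]]
[[11,16],[14,0],[35,14],[36,0]]
[[11,16],[14,0],[35,14],[36,0],[43,14],[49,0]]
[[11,16],[14,0],[35,14],[36,0],[43,18],[49,0]]
[[11,16],[14,0],[35,14],[36,0],[43,18],[49,0]]
[[11,16],[14,0],[31,11],[35,14],[36,11],[37,0],[43,18],[49,0]]
[[11,16],[14,0],[31,14],[36,11],[37,0],[43,18],[49,0]]
[[11,16],[14,0],[31,14],[36,20],[45,18],[49,0]]
[[11,16],[14,0],[31,14],[36,20],[45,18],[49,0]]
[[11,16],[14,0],[31,14],[36,20],[45,18],[49,0]]
[[11,16],[14,2],[27,0],[31,14],[36,20],[45,18],[49,0]]
[[11,16],[14,2],[27,0],[31,14],[36,20],[45,18],[49,0]]
[[11,16],[14,2],[27,0],[31,14],[36,20],[45,18],[49,0]]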